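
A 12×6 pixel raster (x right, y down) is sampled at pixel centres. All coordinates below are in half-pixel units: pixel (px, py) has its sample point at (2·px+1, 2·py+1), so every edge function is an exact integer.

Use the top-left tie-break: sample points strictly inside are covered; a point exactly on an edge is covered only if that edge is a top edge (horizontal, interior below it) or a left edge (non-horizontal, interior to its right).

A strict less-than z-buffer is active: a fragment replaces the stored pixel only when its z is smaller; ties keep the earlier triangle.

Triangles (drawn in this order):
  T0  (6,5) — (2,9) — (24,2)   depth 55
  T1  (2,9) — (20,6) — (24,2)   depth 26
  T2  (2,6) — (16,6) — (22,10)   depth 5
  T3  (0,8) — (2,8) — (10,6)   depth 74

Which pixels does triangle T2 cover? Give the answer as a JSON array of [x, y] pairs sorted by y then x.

T0:
  2·area = 60  (B↔C swapped to make it positive)
  edge (6, 5)→(24, 2): d=(18,-3) top-left  bias=+0
  edge (24, 2)→(2, 9): d=(-22,7) right/bottom  bias=-1
  edge (2, 9)→(6, 5): d=(4,-4) top-left  bias=+0
    (9,1)@(19, 3): e=[3,13,44] → X
    (10,1)@(21, 3): e=[9,-1,52] → .
    (3,2)@(7, 5): e=[3,53,4] → X
    (4,2)@(9, 5): e=[9,39,12] → X
    (5,2)@(11, 5): e=[15,25,20] → X
    (6,2)@(13, 5): e=[21,11,28] → X
    (7,2)@(15, 5): e=[27,-3,36] → .
    (9,2)@(19, 5): e=[39,-31,52] → .
    (2,3)@(5, 7): e=[33,23,4] → X
    (4,3)@(9, 7): e=[45,-5,20] → .
    (5,3)@(11, 7): e=[51,-19,28] → .
    (6,3)@(13, 7): e=[57,-33,36] → .
  covered (7 px):
    . . . . . . . . . . . .
    . . . . . . . . . X . .
    . . . X X X X . . . . .
    . . X X . . . . . . . .
    . . . . . . . . . . . .
    . . . . . . . . . . . .
T1:
  2·area = 60  (B↔C swapped to make it positive)
  edge (2, 9)→(24, 2): d=(22,-7) top-left  bias=+0
  edge (24, 2)→(20, 6): d=(-4,4) right/bottom  bias=-1
  edge (20, 6)→(2, 9): d=(-18,3) right/bottom  bias=-1
    (10,1)@(21, 3): e=[1,8,51] → X
    (11,1)@(23, 3): e=[15,0,45] → .  [on edge]
    (7,2)@(15, 5): e=[3,24,33] → X
    (8,2)@(17, 5): e=[17,16,27] → X
    (9,2)@(19, 5): e=[31,8,21] → X
    (10,2)@(21, 5): e=[45,0,15] → .  [on edge]
    (4,3)@(9, 7): e=[5,40,15] → X
    (5,3)@(11, 7): e=[19,32,9] → X
    (6,3)@(13, 7): e=[33,24,3] → X
    (7,3)@(15, 7): e=[47,16,-3] → .
    (8,3)@(17, 7): e=[61,8,-9] → .
    (9,3)@(19, 7): e=[75,0,-15] → .  [on edge]
    (8,4)@(17, 9): e=[105,0,-45] → .  [on edge]
    (7,5)@(15, 11): e=[135,0,-75] → .  [on edge]
  covered (7 px):
    . . . . . . . . . . . .
    . . . . . . . . . . X .
    . . . . . . . X X X . .
    . . . . X X X . . . . .
    . . . . . . . . . . . .
    . . . . . . . . . . . .
T2:
  2·area = 56
  edge (2, 6)→(16, 6): d=(14,0) top-left  bias=+0
  edge (16, 6)→(22, 10): d=(6,4) right/bottom  bias=-1
  edge (22, 10)→(2, 6): d=(-20,-4) top-left  bias=+0
    (3,3)@(7, 7): e=[14,42,0] → X  [on edge]
    (4,3)@(9, 7): e=[14,34,8] → X
    (5,3)@(11, 7): e=[14,26,16] → X
    (6,3)@(13, 7): e=[14,18,24] → X
    (7,3)@(15, 7): e=[14,10,32] → X
    (8,3)@(17, 7): e=[14,2,40] → X
    (9,3)@(19, 7): e=[14,-6,48] → .
    (3,4)@(7, 9): e=[42,54,-40] → .
    (4,4)@(9, 9): e=[42,46,-32] → .
    (5,4)@(11, 9): e=[42,38,-24] → .
    (6,4)@(13, 9): e=[42,30,-16] → .
    (7,4)@(15, 9): e=[42,22,-8] → .
    (8,4)@(17, 9): e=[42,14,0] → X  [on edge]
  covered (8 px):
    . . . . . . . . . . . .
    . . . . . . . . . . . .
    . . . . . . . . . . . .
    . . . X X X X X X . . .
    . . . . . . . . X X . .
    . . . . . . . . . . . .
T3:
  2·area = 4  (B↔C swapped to make it positive)
  edge (0, 8)→(10, 6): d=(10,-2) top-left  bias=+0
  edge (10, 6)→(2, 8): d=(-8,2) right/bottom  bias=-1
  edge (2, 8)→(0, 8): d=(-2,0) right/bottom  bias=-1
    (7,2)@(15, 5): e=[0,-2,6] → .  [on edge]
    (2,3)@(5, 7): e=[0,2,2] → X  [on edge]
    (3,3)@(7, 7): e=[4,-2,2] → .
    (2,4)@(5, 9): e=[20,-14,-2] → .
  covered (1 px):
    . . . . . . . . . . . .
    . . . . . . . . . . . .
    . . . . . . . . . . . .
    . . X . . . . . . . . .
    . . . . . . . . . . . .
    . . . . . . . . . . . .

Final: [[3,3],[4,3],[5,3],[6,3],[7,3],[8,3],[8,4],[9,4]]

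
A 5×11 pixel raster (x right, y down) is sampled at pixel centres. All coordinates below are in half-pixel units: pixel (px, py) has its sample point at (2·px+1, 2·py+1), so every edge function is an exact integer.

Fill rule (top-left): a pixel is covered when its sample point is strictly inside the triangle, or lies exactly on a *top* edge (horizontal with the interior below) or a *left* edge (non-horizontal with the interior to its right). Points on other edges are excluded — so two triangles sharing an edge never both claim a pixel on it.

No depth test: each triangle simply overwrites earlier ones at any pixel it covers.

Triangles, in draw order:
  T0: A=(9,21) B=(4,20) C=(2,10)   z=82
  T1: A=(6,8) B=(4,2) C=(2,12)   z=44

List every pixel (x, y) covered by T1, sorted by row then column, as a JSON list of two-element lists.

T0:
  2·area = 48
  edge (9, 21)→(4, 20): d=(-5,-1) top-left  bias=+0
  edge (4, 20)→(2, 10): d=(-2,-10) top-left  bias=+0
  edge (2, 10)→(9, 21): d=(7,11) right/bottom  bias=-1
    (0,2)@(1, 5): e=[72,0,-24] → .  [on edge]
    (1,6)@(3, 13): e=[34,4,10] → X
    (2,6)@(5, 13): e=[36,24,-12] → .
    (1,7)@(3, 15): e=[24,0,24] → X  [on edge]
    (2,7)@(5, 15): e=[26,20,2] → X
    (3,7)@(7, 15): e=[28,40,-20] → .
    (1,8)@(3, 17): e=[14,-4,38] → .
    (2,8)@(5, 17): e=[16,16,16] → X
    (3,8)@(7, 17): e=[18,36,-6] → .
    (2,9)@(5, 19): e=[6,12,30] → X
    (3,9)@(7, 19): e=[8,32,8] → X
    (4,9)@(9, 19): e=[10,52,-14] → .
    (4,10)@(9, 21): e=[0,48,0] → .  [on edge]
  covered (6 px):
    . . . . .
    . . . . .
    . . . . .
    . . . . .
    . . . . .
    . . . . .
    . X . . .
    . X X . .
    . . X . .
    . . X X .
    . . . . .
T1:
  2·area = 32  (B↔C swapped to make it positive)
  edge (6, 8)→(2, 12): d=(-4,4) right/bottom  bias=-1
  edge (2, 12)→(4, 2): d=(2,-10) top-left  bias=+0
  edge (4, 2)→(6, 8): d=(2,6) right/bottom  bias=-1
    (2,2)@(5, 5): e=[16,16,0] → .  [on edge]
    (4,2)@(9, 5): e=[0,56,-24] → .  [on edge]
    (1,3)@(3, 7): e=[16,0,16] → X  [on edge]
    (2,3)@(5, 7): e=[8,20,4] → X
    (3,3)@(7, 7): e=[0,40,-8] → .  [on edge]
    (1,4)@(3, 9): e=[8,4,20] → X
    (2,4)@(5, 9): e=[0,24,8] → .  [on edge]
    (1,5)@(3, 11): e=[0,8,24] → .  [on edge]
    (3,5)@(7, 11): e=[-16,48,0] → .  [on edge]
    (0,6)@(1, 13): e=[0,-8,40] → .  [on edge]
    (0,8)@(1, 17): e=[-16,0,48] → .  [on edge]
    (4,8)@(9, 17): e=[-48,80,0] → .  [on edge]
  covered (3 px):
    . . . . .
    . . . . .
    . . . . .
    . X X . .
    . X . . .
    . . . . .
    . . . . .
    . . . . .
    . . . . .
    . . . . .
    . . . . .

Answer: [[1,3],[2,3],[1,4]]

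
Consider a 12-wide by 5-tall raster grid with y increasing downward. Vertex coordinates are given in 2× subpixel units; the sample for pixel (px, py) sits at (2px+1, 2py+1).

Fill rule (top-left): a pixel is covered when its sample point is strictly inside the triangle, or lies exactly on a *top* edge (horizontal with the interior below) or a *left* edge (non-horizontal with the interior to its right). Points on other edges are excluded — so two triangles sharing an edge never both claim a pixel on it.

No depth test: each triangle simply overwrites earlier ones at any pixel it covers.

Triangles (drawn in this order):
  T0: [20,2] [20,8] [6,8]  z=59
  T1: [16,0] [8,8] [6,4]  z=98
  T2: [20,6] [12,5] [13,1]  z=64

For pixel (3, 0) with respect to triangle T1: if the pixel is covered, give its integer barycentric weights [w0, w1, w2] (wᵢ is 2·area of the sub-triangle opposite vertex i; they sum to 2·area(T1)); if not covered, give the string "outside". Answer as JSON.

T0:
  2·area = 84
  edge (20, 2)→(20, 8): d=(0,6) right/bottom  bias=-1
  edge (20, 8)→(6, 8): d=(-14,0) right/bottom  bias=-1
  edge (6, 8)→(20, 2): d=(14,-6) top-left  bias=+0
    (9,1)@(19, 3): e=[6,70,8] → #
    (10,1)@(21, 3): e=[-6,70,20] → ·
    (6,2)@(13, 5): e=[42,42,0] → #  [on edge]
    (7,2)@(15, 5): e=[30,42,12] → #
    (8,2)@(17, 5): e=[18,42,24] → #
    (10,2)@(21, 5): e=[-6,42,48] → ·
    (4,3)@(9, 7): e=[66,14,4] → #
    (5,3)@(11, 7): e=[54,14,16] → #
    (10,3)@(21, 7): e=[-6,14,76] → ·
    (4,4)@(9, 9): e=[66,-14,32] → ·
    (5,4)@(11, 9): e=[54,-14,44] → ·
    (6,4)@(13, 9): e=[42,-14,56] → ·
  covered (11 px):
    · · · · · · · · · · · ·
    · · · · · · · · · # · ·
    · · · · · · # # # # · ·
    · · · · # # # # # # · ·
    · · · · · · · · · · · ·
T1:
  2·area = 48
  edge (16, 0)→(8, 8): d=(-8,8) right/bottom  bias=-1
  edge (8, 8)→(6, 4): d=(-2,-4) top-left  bias=+0
  edge (6, 4)→(16, 0): d=(10,-4) top-left  bias=+0
    (7,0)@(15, 1): e=[0,42,6] → ·  [on edge]
    (4,1)@(9, 3): e=[32,14,2] → #
    (5,1)@(11, 3): e=[16,22,10] → #
    (6,1)@(13, 3): e=[0,30,18] → ·  [on edge]
    (3,2)@(7, 5): e=[32,2,14] → #
    (5,2)@(11, 5): e=[0,18,30] → ·  [on edge]
    (3,3)@(7, 7): e=[16,-2,34] → ·
    (4,3)@(9, 7): e=[0,6,42] → ·  [on edge]
    (3,4)@(7, 9): e=[0,-6,54] → ·  [on edge]
  covered (4 px):
    · · · · · · · · · · · ·
    · · · · # # · · · · · ·
    · · · # # · · · · · · ·
    · · · · · · · · · · · ·
    · · · · · · · · · · · ·
T2:
  2·area = 33
  edge (20, 6)→(12, 5): d=(-8,-1) top-left  bias=+0
  edge (12, 5)→(13, 1): d=(1,-4) top-left  bias=+0
  edge (13, 1)→(20, 6): d=(7,5) right/bottom  bias=-1
    (6,0)@(13, 1): e=[33,0,0] → ·  [on edge]
    (6,1)@(13, 3): e=[17,2,14] → #
    (7,1)@(15, 3): e=[19,10,4] → #
    (8,1)@(17, 3): e=[21,18,-6] → ·
    (6,2)@(13, 5): e=[1,4,28] → #
    (8,2)@(17, 5): e=[5,20,8] → #
    (9,2)@(19, 5): e=[7,28,-2] → ·
    (6,3)@(13, 7): e=[-15,6,42] → ·
    (7,3)@(15, 7): e=[-13,14,32] → ·
    (8,3)@(17, 7): e=[-11,22,22] → ·
    (5,4)@(11, 9): e=[-33,0,66] → ·  [on edge]
  covered (5 px):
    · · · · · · · · · · · ·
    · · · · · · # # · · · ·
    · · · · · · # # # · · ·
    · · · · · · · · · · · ·
    · · · · · · · · · · · ·

Result: "outside"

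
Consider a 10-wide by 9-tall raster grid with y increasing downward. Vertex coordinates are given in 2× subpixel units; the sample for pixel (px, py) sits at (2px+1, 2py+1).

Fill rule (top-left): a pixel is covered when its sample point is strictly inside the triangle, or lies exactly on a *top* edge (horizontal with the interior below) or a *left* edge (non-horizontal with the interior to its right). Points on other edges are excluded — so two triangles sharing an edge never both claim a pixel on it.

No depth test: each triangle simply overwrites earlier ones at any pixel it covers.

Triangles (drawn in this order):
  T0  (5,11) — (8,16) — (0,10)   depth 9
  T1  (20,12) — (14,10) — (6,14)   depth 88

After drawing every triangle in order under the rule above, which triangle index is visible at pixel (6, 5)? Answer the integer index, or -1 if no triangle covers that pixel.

T0:
  2·area = 22
  edge (5, 11)→(8, 16): d=(3,5) right/bottom  bias=-1
  edge (8, 16)→(0, 10): d=(-8,-6) top-left  bias=+0
  edge (0, 10)→(5, 11): d=(5,1) right/bottom  bias=-1
    (1,5)@(3, 11): e=[10,10,2] → #
    (2,5)@(5, 11): e=[0,22,0] → ·  [on edge]
    (1,6)@(3, 13): e=[16,-6,12] → ·
    (2,6)@(5, 13): e=[6,6,10] → #
    (3,6)@(7, 13): e=[-4,18,8] → ·
    (7,6)@(15, 13): e=[-44,66,0] → ·  [on edge]
    (2,7)@(5, 15): e=[12,-10,20] → ·
    (3,7)@(7, 15): e=[2,2,18] → #
    (4,7)@(9, 15): e=[-8,14,16] → ·
    (3,8)@(7, 17): e=[8,-14,28] → ·
  covered (3 px):
    · · · · · · · · · ·
    · · · · · · · · · ·
    · · · · · · · · · ·
    · · · · · · · · · ·
    · · · · · · · · · ·
    · # · · · · · · · ·
    · · # · · · · · · ·
    · · · # · · · · · ·
    · · · · · · · · · ·
T1:
  2·area = 40  (B↔C swapped to make it positive)
  edge (20, 12)→(6, 14): d=(-14,2) right/bottom  bias=-1
  edge (6, 14)→(14, 10): d=(8,-4) top-left  bias=+0
  edge (14, 10)→(20, 12): d=(6,2) right/bottom  bias=-1
    (2,3)@(5, 7): e=[100,-60,0] → ·  [on edge]
    (5,4)@(11, 9): e=[60,-20,0] → ·  [on edge]
    (6,5)@(13, 11): e=[28,4,8] → #
    (7,5)@(15, 11): e=[24,12,4] → #
    (8,5)@(17, 11): e=[20,20,0] → ·  [on edge]
    (4,6)@(9, 13): e=[8,4,28] → #
    (5,6)@(11, 13): e=[4,12,24] → #
    (6,6)@(13, 13): e=[0,20,20] → ·  [on edge]
    (7,6)@(15, 13): e=[-4,28,16] → ·
    (4,7)@(9, 15): e=[-20,20,40] → ·
    (5,7)@(11, 15): e=[-24,28,36] → ·
  covered (4 px):
    · · · · · · · · · ·
    · · · · · · · · · ·
    · · · · · · · · · ·
    · · · · · · · · · ·
    · · · · · · · · · ·
    · · · · · · # # · ·
    · · · · # # · · · ·
    · · · · · · · · · ·
    · · · · · · · · · ·

Z-buffer (winner per pixel, '.' = empty):
  . . . . . . . . . .
  . . . . . . . . . .
  . . . . . . . . . .
  . . . . . . . . . .
  . . . . . . . . . .
  . 0 . . . . 1 1 . .
  . . 0 . 1 1 . . . .
  . . . 0 . . . . . .
  . . . . . . . . . .

Final: 1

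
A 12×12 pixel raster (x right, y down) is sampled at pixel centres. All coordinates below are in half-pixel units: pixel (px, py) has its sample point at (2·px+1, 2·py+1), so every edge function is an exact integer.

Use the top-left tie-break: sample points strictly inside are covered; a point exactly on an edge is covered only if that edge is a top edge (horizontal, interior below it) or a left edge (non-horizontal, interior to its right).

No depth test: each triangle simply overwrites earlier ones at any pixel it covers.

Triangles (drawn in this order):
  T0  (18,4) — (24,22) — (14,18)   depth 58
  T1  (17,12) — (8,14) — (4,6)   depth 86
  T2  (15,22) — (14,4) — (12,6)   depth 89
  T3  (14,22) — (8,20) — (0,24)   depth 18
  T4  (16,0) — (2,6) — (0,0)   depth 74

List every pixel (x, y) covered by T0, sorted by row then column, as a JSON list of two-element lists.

T0:
  2·area = 156
  edge (18, 4)→(24, 22): d=(6,18) right/bottom  bias=-1
  edge (24, 22)→(14, 18): d=(-10,-4) top-left  bias=+0
  edge (14, 18)→(18, 4): d=(4,-14) top-left  bias=+0
    (8,0)@(17, 1): e=[0,182,-26] → ·  [on edge]
    (9,3)@(19, 7): e=[0,130,26] → ·  [on edge]
    (8,4)@(17, 9): e=[48,102,6] → █
    (9,4)@(19, 9): e=[12,110,34] → █
    (10,4)@(21, 9): e=[-24,118,62] → ·
    (8,5)@(17, 11): e=[60,82,14] → █
    (10,5)@(21, 11): e=[-12,98,70] → ·
    (8,6)@(17, 13): e=[72,62,22] → █
    (10,6)@(21, 13): e=[0,78,78] → ·  [on edge]
    (7,7)@(15, 15): e=[120,34,2] → █
    (10,7)@(21, 15): e=[12,58,86] → █
    (11,7)@(23, 15): e=[-24,66,114] → ·
    (11,9)@(23, 19): e=[0,26,130] → ·  [on edge]
  covered (18 px):
    · · · · · · · · · · · ·
    · · · · · · · · · · · ·
    · · · · · · · · · · · ·
    · · · · · · · · · · · ·
    · · · · · · · · █ █ · ·
    · · · · · · · · █ █ · ·
    · · · · · · · · █ █ · ·
    · · · · · · · █ █ █ █ ·
    · · · · · · · █ █ █ █ ·
    · · · · · · · · █ █ █ ·
    · · · · · · · · · · · █
    · · · · · · · · · · · ·
T1:
  2·area = 80
  edge (17, 12)→(8, 14): d=(-9,2) right/bottom  bias=-1
  edge (8, 14)→(4, 6): d=(-4,-8) top-left  bias=+0
  edge (4, 6)→(17, 12): d=(13,6) right/bottom  bias=-1
    (2,3)@(5, 7): e=[69,4,7] → █
    (3,3)@(7, 7): e=[65,20,-5] → ·
    (2,4)@(5, 9): e=[51,-4,33] → ·
    (3,4)@(7, 9): e=[47,12,21] → █
    (4,4)@(9, 9): e=[43,28,9] → █
    (5,4)@(11, 9): e=[39,44,-3] → ·
    (3,5)@(7, 11): e=[29,4,47] → █
    (5,5)@(11, 11): e=[21,36,23] → █
    (6,5)@(13, 11): e=[17,52,11] → █
    (7,5)@(15, 11): e=[13,68,-1] → ·
    (3,6)@(7, 13): e=[11,-4,73] → ·
    (4,6)@(9, 13): e=[7,12,61] → █
  covered (9 px):
    · · · · · · · · · · · ·
    · · · · · · · · · · · ·
    · · · · · · · · · · · ·
    · · █ · · · · · · · · ·
    · · · █ █ · · · · · · ·
    · · · █ █ █ █ · · · · ·
    · · · · █ █ · · · · · ·
    · · · · · · · · · · · ·
    · · · · · · · · · · · ·
    · · · · · · · · · · · ·
    · · · · · · · · · · · ·
    · · · · · · · · · · · ·
T2:
  2·area = 38  (B↔C swapped to make it positive)
  edge (15, 22)→(12, 6): d=(-3,-16) top-left  bias=+0
  edge (12, 6)→(14, 4): d=(2,-2) top-left  bias=+0
  edge (14, 4)→(15, 22): d=(1,18) right/bottom  bias=-1
    (8,0)@(17, 1): e=[95,0,-57] → ·  [on edge]
    (7,1)@(15, 3): e=[57,0,-19] → ·  [on edge]
    (6,2)@(13, 5): e=[19,0,19] → █  [on edge]
    (7,2)@(15, 5): e=[51,4,-17] → ·
    (5,3)@(11, 7): e=[-19,0,57] → ·  [on edge]
    (6,3)@(13, 7): e=[13,4,21] → █
    (7,3)@(15, 7): e=[45,8,-15] → ·
    (4,4)@(9, 9): e=[-57,0,95] → ·  [on edge]
    (6,4)@(13, 9): e=[7,8,23] → █
    (7,4)@(15, 9): e=[39,12,-13] → ·
    (3,5)@(7, 11): e=[-95,0,133] → ·  [on edge]
    (6,5)@(13, 11): e=[1,12,25] → █
    (2,6)@(5, 13): e=[-133,0,171] → ·  [on edge]
    (1,7)@(3, 15): e=[-171,0,209] → ·  [on edge]
    (0,8)@(1, 17): e=[-209,0,247] → ·  [on edge]
  covered (4 px):
    · · · · · · · · · · · ·
    · · · · · · · · · · · ·
    · · · · · · █ · · · · ·
    · · · · · · █ · · · · ·
    · · · · · · █ · · · · ·
    · · · · · · █ · · · · ·
    · · · · · · · · · · · ·
    · · · · · · · · · · · ·
    · · · · · · · · · · · ·
    · · · · · · · · · · · ·
    · · · · · · · · · · · ·
    · · · · · · · · · · · ·
T3:
  2·area = 40  (B↔C swapped to make it positive)
  edge (14, 22)→(0, 24): d=(-14,2) right/bottom  bias=-1
  edge (0, 24)→(8, 20): d=(8,-4) top-left  bias=+0
  edge (8, 20)→(14, 22): d=(6,2) right/bottom  bias=-1
    (2,9)@(5, 19): e=[60,-20,0] → ·  [on edge]
    (3,10)@(7, 21): e=[28,4,8] → █
    (4,10)@(9, 21): e=[24,12,4] → █
    (5,10)@(11, 21): e=[20,20,0] → ·  [on edge]
    (10,10)@(21, 21): e=[0,60,-20] → ·  [on edge]
    (1,11)@(3, 23): e=[8,4,28] → █
    (2,11)@(5, 23): e=[4,12,24] → █
    (3,11)@(7, 23): e=[0,20,20] → ·  [on edge]
    (4,11)@(9, 23): e=[-4,28,16] → ·
    (8,11)@(17, 23): e=[-20,60,0] → ·  [on edge]
  covered (4 px):
    · · · · · · · · · · · ·
    · · · · · · · · · · · ·
    · · · · · · · · · · · ·
    · · · · · · · · · · · ·
    · · · · · · · · · · · ·
    · · · · · · · · · · · ·
    · · · · · · · · · · · ·
    · · · · · · · · · · · ·
    · · · · · · · · · · · ·
    · · · · · · · · · · · ·
    · · · █ █ · · · · · · ·
    · █ █ · · · · · · · · ·
T4:
  2·area = 96
  edge (16, 0)→(2, 6): d=(-14,6) right/bottom  bias=-1
  edge (2, 6)→(0, 0): d=(-2,-6) top-left  bias=+0
  edge (0, 0)→(16, 0): d=(16,0) top-left  bias=+0
    (0,0)@(1, 1): e=[76,4,16] → █
    (1,0)@(3, 1): e=[64,16,16] → █
    (2,0)@(5, 1): e=[52,28,16] → █
    (3,0)@(7, 1): e=[40,40,16] → █
    (4,0)@(9, 1): e=[28,52,16] → █
    (5,0)@(11, 1): e=[16,64,16] → █
    (6,0)@(13, 1): e=[4,76,16] → █
    (7,0)@(15, 1): e=[-8,88,16] → ·
    (0,1)@(1, 3): e=[48,0,48] → █  [on edge]
    (4,1)@(9, 3): e=[0,48,48] → ·  [on edge]
    (5,1)@(11, 3): e=[-12,60,48] → ·
    (6,1)@(13, 3): e=[-24,72,48] → ·
    (1,4)@(3, 9): e=[-48,0,144] → ·  [on edge]
    (2,7)@(5, 15): e=[-144,0,240] → ·  [on edge]
    (3,10)@(7, 21): e=[-240,0,336] → ·  [on edge]
  covered (12 px):
    █ █ █ █ █ █ █ · · · · ·
    █ █ █ █ · · · · · · · ·
    · █ · · · · · · · · · ·
    · · · · · · · · · · · ·
    · · · · · · · · · · · ·
    · · · · · · · · · · · ·
    · · · · · · · · · · · ·
    · · · · · · · · · · · ·
    · · · · · · · · · · · ·
    · · · · · · · · · · · ·
    · · · · · · · · · · · ·
    · · · · · · · · · · · ·

Answer: [[8,4],[9,4],[8,5],[9,5],[8,6],[9,6],[7,7],[8,7],[9,7],[10,7],[7,8],[8,8],[9,8],[10,8],[8,9],[9,9],[10,9],[11,10]]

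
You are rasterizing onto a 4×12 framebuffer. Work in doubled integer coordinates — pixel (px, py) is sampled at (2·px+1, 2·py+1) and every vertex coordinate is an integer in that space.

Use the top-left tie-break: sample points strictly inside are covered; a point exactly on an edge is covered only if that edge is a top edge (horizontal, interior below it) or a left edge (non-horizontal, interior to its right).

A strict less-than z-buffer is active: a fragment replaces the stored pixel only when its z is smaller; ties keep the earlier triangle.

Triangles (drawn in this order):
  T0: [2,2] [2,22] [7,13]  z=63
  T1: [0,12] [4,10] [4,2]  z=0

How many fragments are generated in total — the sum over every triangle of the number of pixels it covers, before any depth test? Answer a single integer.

T0:
  2·area = 100  (B↔C swapped to make it positive)
  edge (2, 2)→(7, 13): d=(5,11) right/bottom  bias=-1
  edge (7, 13)→(2, 22): d=(-5,9) right/bottom  bias=-1
  edge (2, 22)→(2, 2): d=(0,-20) top-left  bias=+0
    (1,2)@(3, 5): e=[4,76,20] → X
    (2,2)@(5, 5): e=[-18,58,60] → .
    (1,3)@(3, 7): e=[14,66,20] → X
    (2,3)@(5, 7): e=[-8,48,60] → .
    (1,4)@(3, 9): e=[24,56,20] → X
    (2,4)@(5, 9): e=[2,38,60] → X
    (3,4)@(7, 9): e=[-20,20,100] → .
    (1,5)@(3, 11): e=[34,46,20] → X
    (3,5)@(7, 11): e=[-10,10,100] → .
    (1,6)@(3, 13): e=[44,36,20] → X
    (3,6)@(7, 13): e=[0,0,100] → .  [on edge]
    (1,7)@(3, 15): e=[54,26,20] → X
  covered (12 px):
    . . . .
    . . . .
    . X . .
    . X . .
    . X X .
    . X X .
    . X X .
    . X X .
    . X . .
    . X . .
    . . . .
    . . . .
T1:
  2·area = 32  (B↔C swapped to make it positive)
  edge (0, 12)→(4, 2): d=(4,-10) top-left  bias=+0
  edge (4, 2)→(4, 10): d=(0,8) right/bottom  bias=-1
  edge (4, 10)→(0, 12): d=(-4,2) right/bottom  bias=-1
    (1,2)@(3, 5): e=[2,8,22] → X
    (2,2)@(5, 5): e=[22,-8,18] → .
    (1,3)@(3, 7): e=[10,8,14] → X
    (2,3)@(5, 7): e=[30,-8,10] → .
    (1,4)@(3, 9): e=[18,8,6] → X
    (2,4)@(5, 9): e=[38,-8,2] → .
    (0,5)@(1, 11): e=[6,24,2] → X
    (1,5)@(3, 11): e=[26,8,-2] → .
    (0,6)@(1, 13): e=[14,24,-6] → .
  covered (4 px):
    . . . .
    . . . .
    . X . .
    . X . .
    . X . .
    X . . .
    . . . .
    . . . .
    . . . .
    . . . .
    . . . .
    . . . .

Final: 16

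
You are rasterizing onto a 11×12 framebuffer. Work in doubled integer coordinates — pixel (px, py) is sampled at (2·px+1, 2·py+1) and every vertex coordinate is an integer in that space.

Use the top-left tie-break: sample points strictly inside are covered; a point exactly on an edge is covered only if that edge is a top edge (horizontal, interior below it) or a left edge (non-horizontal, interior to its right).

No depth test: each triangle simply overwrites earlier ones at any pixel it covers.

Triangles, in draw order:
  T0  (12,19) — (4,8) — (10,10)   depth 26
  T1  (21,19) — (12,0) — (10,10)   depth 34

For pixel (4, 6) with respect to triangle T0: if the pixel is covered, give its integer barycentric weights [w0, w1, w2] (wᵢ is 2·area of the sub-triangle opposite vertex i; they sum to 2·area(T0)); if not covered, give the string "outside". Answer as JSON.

T0:
  2·area = 50
  edge (12, 19)→(4, 8): d=(-8,-11) top-left  bias=+0
  edge (4, 8)→(10, 10): d=(6,2) right/bottom  bias=-1
  edge (10, 10)→(12, 19): d=(2,9) right/bottom  bias=-1
    (0,3)@(1, 7): e=[-25,0,75] → ·  [on edge]
    (2,4)@(5, 9): e=[3,4,43] → #
    (3,4)@(7, 9): e=[25,0,25] → ·  [on edge]
    (2,5)@(5, 11): e=[-13,16,47] → ·
    (3,5)@(7, 11): e=[9,12,29] → #
    (4,5)@(9, 11): e=[31,8,11] → #
    (5,5)@(11, 11): e=[53,4,-7] → ·
    (6,5)@(13, 11): e=[75,0,-25] → ·  [on edge]
    (3,6)@(7, 13): e=[-7,24,33] → ·
    (4,6)@(9, 13): e=[15,20,15] → #
    (5,6)@(11, 13): e=[37,16,-3] → ·
    (9,6)@(19, 13): e=[125,0,-75] → ·  [on edge]
  covered (6 px):
    · · · · · · · · · · ·
    · · · · · · · · · · ·
    · · · · · · · · · · ·
    · · · · · · · · · · ·
    · · # · · · · · · · ·
    · · · # # · · · · · ·
    · · · · # · · · · · ·
    · · · · · # · · · · ·
    · · · · · # · · · · ·
    · · · · · · · · · · ·
    · · · · · · · · · · ·
    · · · · · · · · · · ·
T1:
  2·area = 128  (B↔C swapped to make it positive)
  edge (21, 19)→(10, 10): d=(-11,-9) top-left  bias=+0
  edge (10, 10)→(12, 0): d=(2,-10) top-left  bias=+0
  edge (12, 0)→(21, 19): d=(9,19) right/bottom  bias=-1
    (6,1)@(13, 3): e=[104,16,8] → #
    (7,1)@(15, 3): e=[122,36,-30] → ·
    (5,2)@(11, 5): e=[64,0,64] → #  [on edge]
    (7,2)@(15, 5): e=[100,40,-12] → ·
    (5,3)@(11, 7): e=[42,4,82] → #
    (7,3)@(15, 7): e=[78,44,6] → #
    (8,3)@(17, 7): e=[96,64,-32] → ·
    (5,4)@(11, 9): e=[20,8,100] → #
    (8,4)@(17, 9): e=[74,68,-14] → ·
    (5,5)@(11, 11): e=[-2,12,118] → ·
    (6,5)@(13, 11): e=[16,32,80] → #
    (8,5)@(17, 11): e=[52,72,4] → #
    (4,7)@(9, 15): e=[-64,0,192] → ·  [on edge]
    (10,9)@(21, 19): e=[0,128,0] → ·  [on edge]
  covered (17 px):
    · · · · · · · · · · ·
    · · · · · · # · · · ·
    · · · · · # # · · · ·
    · · · · · # # # · · ·
    · · · · · # # # · · ·
    · · · · · · # # # · ·
    · · · · · · · # # · ·
    · · · · · · · · # # ·
    · · · · · · · · · # ·
    · · · · · · · · · · ·
    · · · · · · · · · · ·
    · · · · · · · · · · ·

Result: [20,15,15]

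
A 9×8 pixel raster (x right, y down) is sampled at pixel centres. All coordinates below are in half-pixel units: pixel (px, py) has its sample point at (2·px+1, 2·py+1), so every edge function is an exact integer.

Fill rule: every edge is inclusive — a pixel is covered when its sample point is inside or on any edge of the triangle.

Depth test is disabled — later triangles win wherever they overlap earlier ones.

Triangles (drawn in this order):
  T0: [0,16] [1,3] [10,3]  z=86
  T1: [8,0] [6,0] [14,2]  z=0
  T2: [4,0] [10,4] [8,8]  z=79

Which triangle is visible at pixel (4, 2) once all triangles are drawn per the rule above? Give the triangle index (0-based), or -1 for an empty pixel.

T0:
  2·area = 117
  edge (0, 16)→(1, 3): d=(1,-13) inclusive
  edge (1, 3)→(10, 3): d=(9,0) inclusive
  edge (10, 3)→(0, 16): d=(-10,13) inclusive
    (0,1)@(1, 3): e=[0,0,117] → █  [on edge]
    (1,1)@(3, 3): e=[26,0,91] → █  [on edge]
    (2,1)@(5, 3): e=[52,0,65] → █  [on edge]
    (3,1)@(7, 3): e=[78,0,39] → █  [on edge]
    (4,1)@(9, 3): e=[104,0,13] → █  [on edge]
    (5,1)@(11, 3): e=[130,0,-13] → ·  [on edge]
    (6,1)@(13, 3): e=[156,0,-39] → ·  [on edge]
    (7,1)@(15, 3): e=[182,0,-65] → ·  [on edge]
    (8,1)@(17, 3): e=[208,0,-91] → ·  [on edge]
    (0,2)@(1, 5): e=[2,18,97] → █
    (4,2)@(9, 5): e=[106,18,-7] → ·
    (0,3)@(1, 7): e=[4,36,77] → █
  covered (18 px):
    · · · · · · · · ·
    █ █ █ █ █ · · · ·
    █ █ █ █ · · · · ·
    █ █ █ · · · · · ·
    █ █ █ · · · · · ·
    █ █ · · · · · · ·
    █ · · · · · · · ·
    · · · · · · · · ·
T1:
  2·area = 4  (B↔C swapped to make it positive)
  edge (8, 0)→(14, 2): d=(6,2) inclusive
  edge (14, 2)→(6, 0): d=(-8,-2) inclusive
  edge (6, 0)→(8, 0): d=(2,0) inclusive
    (5,0)@(11, 1): e=[0,2,2] → █  [on edge]
    (6,0)@(13, 1): e=[-4,6,2] → ·
    (5,1)@(11, 3): e=[12,-14,6] → ·
    (8,1)@(17, 3): e=[0,-2,6] → ·  [on edge]
  covered (1 px):
    · · · · · █ · · ·
    · · · · · · · · ·
    · · · · · · · · ·
    · · · · · · · · ·
    · · · · · · · · ·
    · · · · · · · · ·
    · · · · · · · · ·
    · · · · · · · · ·
T2:
  2·area = 32
  edge (4, 0)→(10, 4): d=(6,4) inclusive
  edge (10, 4)→(8, 8): d=(-2,4) inclusive
  edge (8, 8)→(4, 0): d=(-4,-8) inclusive
    (2,0)@(5, 1): e=[2,26,4] → █
    (3,0)@(7, 1): e=[-6,18,20] → ·
    (2,1)@(5, 3): e=[14,22,-4] → ·
    (3,1)@(7, 3): e=[6,14,12] → █
    (4,1)@(9, 3): e=[-2,6,28] → ·
    (3,2)@(7, 5): e=[18,10,4] → █
    (4,2)@(9, 5): e=[10,2,20] → █
    (5,2)@(11, 5): e=[2,-6,36] → ·
    (3,3)@(7, 7): e=[30,6,-4] → ·
    (4,3)@(9, 7): e=[22,-2,12] → ·
  covered (4 px):
    · · █ · · · · · ·
    · · · █ · · · · ·
    · · · █ █ · · · ·
    · · · · · · · · ·
    · · · · · · · · ·
    · · · · · · · · ·
    · · · · · · · · ·
    · · · · · · · · ·

Z-buffer (winner per pixel, '.' = empty):
  . . 2 . . 1 . . .
  0 0 0 2 0 . . . .
  0 0 0 2 2 . . . .
  0 0 0 . . . . . .
  0 0 0 . . . . . .
  0 0 . . . . . . .
  0 . . . . . . . .
  . . . . . . . . .

Final: 2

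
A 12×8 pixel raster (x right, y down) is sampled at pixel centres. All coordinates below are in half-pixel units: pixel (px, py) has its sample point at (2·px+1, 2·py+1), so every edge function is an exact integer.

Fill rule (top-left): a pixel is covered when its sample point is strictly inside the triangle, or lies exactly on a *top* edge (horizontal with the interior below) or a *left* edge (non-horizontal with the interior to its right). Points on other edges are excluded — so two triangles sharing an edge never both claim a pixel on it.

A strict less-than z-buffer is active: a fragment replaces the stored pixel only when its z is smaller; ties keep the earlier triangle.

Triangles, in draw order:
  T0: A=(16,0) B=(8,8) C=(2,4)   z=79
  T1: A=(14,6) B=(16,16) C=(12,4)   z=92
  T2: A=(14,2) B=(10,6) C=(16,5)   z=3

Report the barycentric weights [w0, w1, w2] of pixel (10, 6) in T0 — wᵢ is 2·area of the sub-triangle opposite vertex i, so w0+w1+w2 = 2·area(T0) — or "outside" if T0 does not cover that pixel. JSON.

T0:
  2·area = 80
  edge (16, 0)→(8, 8): d=(-8,8) right/bottom  bias=-1
  edge (8, 8)→(2, 4): d=(-6,-4) top-left  bias=+0
  edge (2, 4)→(16, 0): d=(14,-4) top-left  bias=+0
    (6,0)@(13, 1): e=[16,62,2] → █
    (7,0)@(15, 1): e=[0,70,10] → ·  [on edge]
    (3,1)@(7, 3): e=[48,26,6] → █
    (4,1)@(9, 3): e=[32,34,14] → █
    (5,1)@(11, 3): e=[16,42,22] → █
    (6,1)@(13, 3): e=[0,50,30] → ·  [on edge]
    (2,2)@(5, 5): e=[48,6,26] → █
    (5,2)@(11, 5): e=[0,30,50] → ·  [on edge]
    (2,3)@(5, 7): e=[32,-6,54] → ·
    (3,3)@(7, 7): e=[16,2,62] → █
    (4,3)@(9, 7): e=[0,10,70] → ·  [on edge]
    (3,4)@(7, 9): e=[0,-10,90] → ·  [on edge]
    (2,5)@(5, 11): e=[0,-30,110] → ·  [on edge]
    (1,6)@(3, 13): e=[0,-50,130] → ·  [on edge]
    (0,7)@(1, 15): e=[0,-70,150] → ·  [on edge]
  covered (8 px):
    · · · · · · █ · · · · ·
    · · · █ █ █ · · · · · ·
    · · █ █ █ · · · · · · ·
    · · · █ · · · · · · · ·
    · · · · · · · · · · · ·
    · · · · · · · · · · · ·
    · · · · · · · · · · · ·
    · · · · · · · · · · · ·
T1:
  2·area = 16
  edge (14, 6)→(16, 16): d=(2,10) right/bottom  bias=-1
  edge (16, 16)→(12, 4): d=(-4,-12) top-left  bias=+0
  edge (12, 4)→(14, 6): d=(2,2) right/bottom  bias=-1
    (4,0)@(9, 1): e=[40,-24,0] → ·  [on edge]
    (5,0)@(11, 1): e=[20,0,-4] → ·  [on edge]
    (6,0)@(13, 1): e=[0,24,-8] → ·  [on edge]
    (5,1)@(11, 3): e=[24,-8,0] → ·  [on edge]
    (6,2)@(13, 5): e=[8,8,0] → ·  [on edge]
    (6,3)@(13, 7): e=[12,0,4] → █  [on edge]
    (7,3)@(15, 7): e=[-8,24,0] → ·  [on edge]
    (6,4)@(13, 9): e=[16,-8,8] → ·
    (8,4)@(17, 9): e=[-24,40,0] → ·  [on edge]
    (7,5)@(15, 11): e=[0,8,8] → ·  [on edge]
    (9,5)@(19, 11): e=[-40,56,0] → ·  [on edge]
    (7,6)@(15, 13): e=[4,0,12] → █  [on edge]
    (10,6)@(21, 13): e=[-56,72,0] → ·  [on edge]
    (11,7)@(23, 15): e=[-72,88,0] → ·  [on edge]
  covered (2 px):
    · · · · · · · · · · · ·
    · · · · · · · · · · · ·
    · · · · · · · · · · · ·
    · · · · · · █ · · · · ·
    · · · · · · · · · · · ·
    · · · · · · · · · · · ·
    · · · · · · · █ · · · ·
    · · · · · · · · · · · ·
T2:
  2·area = 20  (B↔C swapped to make it positive)
  edge (14, 2)→(16, 5): d=(2,3) right/bottom  bias=-1
  edge (16, 5)→(10, 6): d=(-6,1) right/bottom  bias=-1
  edge (10, 6)→(14, 2): d=(4,-4) top-left  bias=+0
    (7,0)@(15, 1): e=[-5,25,0] → ·  [on edge]
    (6,1)@(13, 3): e=[5,15,0] → █  [on edge]
    (7,1)@(15, 3): e=[-1,13,8] → ·
    (5,2)@(11, 5): e=[15,5,0] → █  [on edge]
    (7,2)@(15, 5): e=[3,1,16] → █
    (8,2)@(17, 5): e=[-3,-1,24] → ·
    (4,3)@(9, 7): e=[25,-5,0] → ·  [on edge]
    (5,3)@(11, 7): e=[19,-7,8] → ·
    (6,3)@(13, 7): e=[13,-9,16] → ·
    (7,3)@(15, 7): e=[7,-11,24] → ·
    (3,4)@(7, 9): e=[35,-15,0] → ·  [on edge]
    (2,5)@(5, 11): e=[45,-25,0] → ·  [on edge]
    (1,6)@(3, 13): e=[55,-35,0] → ·  [on edge]
    (0,7)@(1, 15): e=[65,-45,0] → ·  [on edge]
  covered (4 px):
    · · · · · · · · · · · ·
    · · · · · · █ · · · · ·
    · · · · · █ █ █ · · · ·
    · · · · · · · · · · · ·
    · · · · · · · · · · · ·
    · · · · · · · · · · · ·
    · · · · · · · · · · · ·
    · · · · · · · · · · · ·

Result: "outside"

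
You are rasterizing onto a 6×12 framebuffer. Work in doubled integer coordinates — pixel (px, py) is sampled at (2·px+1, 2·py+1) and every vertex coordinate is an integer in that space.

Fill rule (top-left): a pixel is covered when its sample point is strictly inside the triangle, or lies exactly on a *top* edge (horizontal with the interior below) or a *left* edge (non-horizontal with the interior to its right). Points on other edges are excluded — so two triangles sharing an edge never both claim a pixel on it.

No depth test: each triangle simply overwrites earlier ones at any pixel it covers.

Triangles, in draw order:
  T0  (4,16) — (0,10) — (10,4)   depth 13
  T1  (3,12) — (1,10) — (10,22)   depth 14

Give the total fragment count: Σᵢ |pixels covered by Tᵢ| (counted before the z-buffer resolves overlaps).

T0:
  2·area = 84
  edge (4, 16)→(0, 10): d=(-4,-6) top-left  bias=+0
  edge (0, 10)→(10, 4): d=(10,-6) top-left  bias=+0
  edge (10, 4)→(4, 16): d=(-6,12) right/bottom  bias=-1
    (4,2)@(9, 5): e=[74,4,6] → █
    (5,2)@(11, 5): e=[86,16,-18] → ·
    (2,3)@(5, 7): e=[42,0,42] → █  [on edge]
    (3,3)@(7, 7): e=[54,12,18] → █
    (4,3)@(9, 7): e=[66,24,-6] → ·
    (1,4)@(3, 9): e=[22,8,54] → █
    (4,4)@(9, 9): e=[58,44,-18] → ·
    (0,5)@(1, 11): e=[2,16,66] → █
    (3,5)@(7, 11): e=[38,52,-6] → ·
    (0,6)@(1, 13): e=[-6,36,54] → ·
    (1,6)@(3, 13): e=[6,48,30] → █
    (3,6)@(7, 13): e=[30,72,-18] → ·
  covered (11 px):
    · · · · · ·
    · · · · · ·
    · · · · █ ·
    · · █ █ · ·
    · █ █ █ · ·
    █ █ █ · · ·
    · █ █ · · ·
    · · · · · ·
    · · · · · ·
    · · · · · ·
    · · · · · ·
    · · · · · ·
T1:
  2·area = 6  (B↔C swapped to make it positive)
  edge (3, 12)→(10, 22): d=(7,10) right/bottom  bias=-1
  edge (10, 22)→(1, 10): d=(-9,-12) top-left  bias=+0
  edge (1, 10)→(3, 12): d=(2,2) right/bottom  bias=-1
    (2,7)@(5, 15): e=[1,3,2] → █
    (3,7)@(7, 15): e=[-19,27,-2] → ·
    (2,8)@(5, 17): e=[15,-15,6] → ·
  covered (1 px):
    · · · · · ·
    · · · · · ·
    · · · · · ·
    · · · · · ·
    · · · · · ·
    · · · · · ·
    · · · · · ·
    · · █ · · ·
    · · · · · ·
    · · · · · ·
    · · · · · ·
    · · · · · ·

Final: 12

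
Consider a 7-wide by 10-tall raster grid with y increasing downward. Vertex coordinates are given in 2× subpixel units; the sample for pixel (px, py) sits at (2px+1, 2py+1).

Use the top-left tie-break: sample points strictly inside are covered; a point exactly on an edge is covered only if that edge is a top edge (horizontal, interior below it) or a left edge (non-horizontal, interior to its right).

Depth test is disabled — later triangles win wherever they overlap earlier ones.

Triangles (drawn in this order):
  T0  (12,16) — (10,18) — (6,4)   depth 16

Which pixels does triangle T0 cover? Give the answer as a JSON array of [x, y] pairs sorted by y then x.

T0:
  2·area = 36
  edge (12, 16)→(10, 18): d=(-2,2) right/bottom  bias=-1
  edge (10, 18)→(6, 4): d=(-4,-14) top-left  bias=+0
  edge (6, 4)→(12, 16): d=(6,12) right/bottom  bias=-1
    (3,3)@(7, 7): e=[28,2,6] → X
    (4,3)@(9, 7): e=[24,30,-18] → .
    (3,4)@(7, 9): e=[24,-6,18] → .
    (4,5)@(9, 11): e=[16,14,6] → X
    (5,5)@(11, 11): e=[12,42,-18] → .
    (4,6)@(9, 13): e=[12,6,18] → X
    (5,6)@(11, 13): e=[8,34,-6] → .
    (4,7)@(9, 15): e=[8,-2,30] → .
    (5,7)@(11, 15): e=[4,26,6] → X
    (6,7)@(13, 15): e=[0,54,-18] → .  [on edge]
    (5,8)@(11, 17): e=[0,18,18] → .  [on edge]
    (4,9)@(9, 19): e=[0,-18,54] → .  [on edge]
  covered (4 px):
    . . . . . . .
    . . . . . . .
    . . . . . . .
    . . . X . . .
    . . . . . . .
    . . . . X . .
    . . . . X . .
    . . . . . X .
    . . . . . . .
    . . . . . . .

Final: [[3,3],[4,5],[4,6],[5,7]]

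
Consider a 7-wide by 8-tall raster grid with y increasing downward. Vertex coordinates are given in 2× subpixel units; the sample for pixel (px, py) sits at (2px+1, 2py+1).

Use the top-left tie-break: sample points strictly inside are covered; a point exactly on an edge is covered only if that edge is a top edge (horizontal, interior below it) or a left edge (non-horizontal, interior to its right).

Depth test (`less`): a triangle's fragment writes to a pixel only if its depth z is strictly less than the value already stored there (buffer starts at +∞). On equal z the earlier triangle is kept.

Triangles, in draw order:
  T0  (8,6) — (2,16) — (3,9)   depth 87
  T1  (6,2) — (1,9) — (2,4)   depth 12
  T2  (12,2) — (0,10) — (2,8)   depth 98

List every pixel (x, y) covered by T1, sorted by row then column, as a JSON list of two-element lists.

T0:
  2·area = 32
  edge (8, 6)→(2, 16): d=(-6,10) right/bottom  bias=-1
  edge (2, 16)→(3, 9): d=(1,-7) top-left  bias=+0
  edge (3, 9)→(8, 6): d=(5,-3) top-left  bias=+0
    (5,0)@(11, 1): e=[0,48,-16] → ·  [on edge]
    (6,1)@(13, 3): e=[-32,64,0] → ·  [on edge]
    (3,3)@(7, 7): e=[4,26,2] → █
    (4,3)@(9, 7): e=[-16,40,8] → ·
    (1,4)@(3, 9): e=[32,0,0] → █  [on edge]
    (2,4)@(5, 9): e=[12,14,6] → █
    (3,4)@(7, 9): e=[-8,28,12] → ·
    (1,5)@(3, 11): e=[20,2,10] → █
    (2,5)@(5, 11): e=[0,16,16] → ·  [on edge]
    (1,6)@(3, 13): e=[8,4,20] → █
    (2,6)@(5, 13): e=[-12,18,26] → ·
    (1,7)@(3, 15): e=[-4,6,30] → ·
  covered (5 px):
    · · · · · · ·
    · · · · · · ·
    · · · · · · ·
    · · · █ · · ·
    · █ █ · · · ·
    · █ · · · · ·
    · █ · · · · ·
    · · · · · · ·
T1:
  2·area = 18
  edge (6, 2)→(1, 9): d=(-5,7) right/bottom  bias=-1
  edge (1, 9)→(2, 4): d=(1,-5) top-left  bias=+0
  edge (2, 4)→(6, 2): d=(4,-2) top-left  bias=+0
    (2,1)@(5, 3): e=[2,14,2] → █
    (3,1)@(7, 3): e=[-12,24,6] → ·
    (1,2)@(3, 5): e=[6,6,6] → █
    (2,2)@(5, 5): e=[-8,16,10] → ·
    (1,3)@(3, 7): e=[-4,8,14] → ·
    (0,4)@(1, 9): e=[0,0,18] → ·  [on edge]
  covered (2 px):
    · · · · · · ·
    · · █ · · · ·
    · █ · · · · ·
    · · · · · · ·
    · · · · · · ·
    · · · · · · ·
    · · · · · · ·
    · · · · · · ·
T2:
  2·area = 8
  edge (12, 2)→(0, 10): d=(-12,8) right/bottom  bias=-1
  edge (0, 10)→(2, 8): d=(2,-2) top-left  bias=+0
  edge (2, 8)→(12, 2): d=(10,-6) top-left  bias=+0
    (4,0)@(9, 1): e=[36,0,-28] → ·  [on edge]
    (3,1)@(7, 3): e=[28,0,-20] → ·  [on edge]
    (2,2)@(5, 5): e=[20,0,-12] → ·  [on edge]
    (3,2)@(7, 5): e=[4,4,0] → █  [on edge]
    (4,2)@(9, 5): e=[-12,8,12] → ·
    (1,3)@(3, 7): e=[12,0,-4] → ·  [on edge]
    (3,3)@(7, 7): e=[-20,8,20] → ·
    (0,4)@(1, 9): e=[4,0,4] → █  [on edge]
    (1,4)@(3, 9): e=[-12,4,16] → ·
    (0,5)@(1, 11): e=[-20,4,24] → ·
  covered (2 px):
    · · · · · · ·
    · · · · · · ·
    · · · █ · · ·
    · · · · · · ·
    █ · · · · · ·
    · · · · · · ·
    · · · · · · ·
    · · · · · · ·

Result: [[2,1],[1,2]]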